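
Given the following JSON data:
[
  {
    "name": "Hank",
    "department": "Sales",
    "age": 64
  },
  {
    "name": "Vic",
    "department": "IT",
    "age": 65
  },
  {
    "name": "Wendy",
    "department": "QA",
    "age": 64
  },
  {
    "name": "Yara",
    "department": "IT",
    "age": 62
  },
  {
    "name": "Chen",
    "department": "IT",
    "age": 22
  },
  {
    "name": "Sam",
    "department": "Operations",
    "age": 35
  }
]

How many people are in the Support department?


Scanning records for department = Support
  No matches found
Count: 0

ANSWER: 0


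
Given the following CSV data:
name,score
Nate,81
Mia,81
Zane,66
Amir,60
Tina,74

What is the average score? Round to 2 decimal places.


Scores: 81, 81, 66, 60, 74
Sum = 362
Count = 5
Average = 362 / 5 = 72.40

ANSWER: 72.40


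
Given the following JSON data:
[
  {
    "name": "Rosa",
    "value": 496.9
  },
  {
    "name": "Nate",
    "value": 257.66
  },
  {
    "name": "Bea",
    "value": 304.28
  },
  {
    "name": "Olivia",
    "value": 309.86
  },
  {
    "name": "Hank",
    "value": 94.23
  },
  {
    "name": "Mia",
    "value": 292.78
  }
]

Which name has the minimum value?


Comparing values:
  Rosa: 496.9
  Nate: 257.66
  Bea: 304.28
  Olivia: 309.86
  Hank: 94.23
  Mia: 292.78
Minimum: Hank (94.23)

ANSWER: Hank


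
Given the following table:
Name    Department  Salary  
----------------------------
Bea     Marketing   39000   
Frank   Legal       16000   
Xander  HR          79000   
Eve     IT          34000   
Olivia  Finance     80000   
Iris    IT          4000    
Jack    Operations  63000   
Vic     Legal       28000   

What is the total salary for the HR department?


HR department members:
  Xander: 79000
Total = 79000 = 79000

ANSWER: 79000


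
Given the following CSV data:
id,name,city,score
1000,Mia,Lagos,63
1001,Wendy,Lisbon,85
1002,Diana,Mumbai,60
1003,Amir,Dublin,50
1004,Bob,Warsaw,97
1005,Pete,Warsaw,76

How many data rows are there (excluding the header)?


Counting rows (excluding header):
Header: id,name,city,score
Data rows: 6

ANSWER: 6


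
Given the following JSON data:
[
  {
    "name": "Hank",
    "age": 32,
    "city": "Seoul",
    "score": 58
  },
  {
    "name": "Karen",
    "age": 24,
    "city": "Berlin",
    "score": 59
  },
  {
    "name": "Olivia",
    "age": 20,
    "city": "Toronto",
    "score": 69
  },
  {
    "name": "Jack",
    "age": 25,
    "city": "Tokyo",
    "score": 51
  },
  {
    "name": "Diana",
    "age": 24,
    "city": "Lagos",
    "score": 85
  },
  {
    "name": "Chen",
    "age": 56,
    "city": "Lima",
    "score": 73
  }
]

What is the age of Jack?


Looking up record where name = Jack
Record index: 3
Field 'age' = 25

ANSWER: 25


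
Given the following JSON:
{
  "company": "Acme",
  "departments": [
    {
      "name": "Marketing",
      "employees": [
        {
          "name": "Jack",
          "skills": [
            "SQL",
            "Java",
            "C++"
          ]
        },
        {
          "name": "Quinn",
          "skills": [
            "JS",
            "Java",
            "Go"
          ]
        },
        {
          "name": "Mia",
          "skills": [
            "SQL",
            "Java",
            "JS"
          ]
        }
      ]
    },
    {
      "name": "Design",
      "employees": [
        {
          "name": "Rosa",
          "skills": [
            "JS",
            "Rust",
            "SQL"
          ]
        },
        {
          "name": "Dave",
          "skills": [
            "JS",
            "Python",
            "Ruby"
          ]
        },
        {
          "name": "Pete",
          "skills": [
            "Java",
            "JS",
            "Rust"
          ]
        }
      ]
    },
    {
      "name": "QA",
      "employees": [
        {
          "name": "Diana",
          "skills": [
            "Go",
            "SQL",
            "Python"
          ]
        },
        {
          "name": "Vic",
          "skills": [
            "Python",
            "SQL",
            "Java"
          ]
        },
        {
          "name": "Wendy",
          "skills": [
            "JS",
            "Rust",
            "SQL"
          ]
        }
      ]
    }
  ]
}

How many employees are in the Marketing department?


Path: departments[0].employees
Count: 3

ANSWER: 3


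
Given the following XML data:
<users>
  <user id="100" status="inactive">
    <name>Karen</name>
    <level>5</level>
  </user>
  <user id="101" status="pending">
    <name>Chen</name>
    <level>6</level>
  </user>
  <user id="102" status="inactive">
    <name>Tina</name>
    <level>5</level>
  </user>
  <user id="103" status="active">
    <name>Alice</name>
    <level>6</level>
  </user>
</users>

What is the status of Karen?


Finding user with name = Karen
user id="100" status="inactive"

ANSWER: inactive


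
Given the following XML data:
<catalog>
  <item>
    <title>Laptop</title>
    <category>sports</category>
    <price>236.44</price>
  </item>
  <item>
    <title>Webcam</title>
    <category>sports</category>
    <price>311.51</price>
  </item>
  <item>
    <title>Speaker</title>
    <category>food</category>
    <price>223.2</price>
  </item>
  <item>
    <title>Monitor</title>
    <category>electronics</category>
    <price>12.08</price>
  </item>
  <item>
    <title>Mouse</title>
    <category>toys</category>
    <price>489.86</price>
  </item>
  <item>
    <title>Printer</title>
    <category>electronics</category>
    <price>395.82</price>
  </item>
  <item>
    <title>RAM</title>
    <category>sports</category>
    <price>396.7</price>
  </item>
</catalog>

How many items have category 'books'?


Scanning <item> elements for <category>books</category>:
Count: 0

ANSWER: 0


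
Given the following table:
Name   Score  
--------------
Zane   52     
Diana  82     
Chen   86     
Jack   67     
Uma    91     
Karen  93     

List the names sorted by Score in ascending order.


Sorting by Score (ascending):
  Zane: 52
  Jack: 67
  Diana: 82
  Chen: 86
  Uma: 91
  Karen: 93


ANSWER: Zane, Jack, Diana, Chen, Uma, Karen


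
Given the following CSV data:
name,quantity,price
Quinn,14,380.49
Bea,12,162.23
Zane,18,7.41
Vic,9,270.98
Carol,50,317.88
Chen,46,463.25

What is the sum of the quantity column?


Values in 'quantity' column:
  Row 1: 14
  Row 2: 12
  Row 3: 18
  Row 4: 9
  Row 5: 50
  Row 6: 46
Sum = 14 + 12 + 18 + 9 + 50 + 46 = 149

ANSWER: 149


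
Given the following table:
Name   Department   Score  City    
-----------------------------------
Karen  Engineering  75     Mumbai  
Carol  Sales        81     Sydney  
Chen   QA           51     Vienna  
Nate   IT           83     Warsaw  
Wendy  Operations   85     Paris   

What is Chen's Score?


Row 3: Chen
Score = 51

ANSWER: 51


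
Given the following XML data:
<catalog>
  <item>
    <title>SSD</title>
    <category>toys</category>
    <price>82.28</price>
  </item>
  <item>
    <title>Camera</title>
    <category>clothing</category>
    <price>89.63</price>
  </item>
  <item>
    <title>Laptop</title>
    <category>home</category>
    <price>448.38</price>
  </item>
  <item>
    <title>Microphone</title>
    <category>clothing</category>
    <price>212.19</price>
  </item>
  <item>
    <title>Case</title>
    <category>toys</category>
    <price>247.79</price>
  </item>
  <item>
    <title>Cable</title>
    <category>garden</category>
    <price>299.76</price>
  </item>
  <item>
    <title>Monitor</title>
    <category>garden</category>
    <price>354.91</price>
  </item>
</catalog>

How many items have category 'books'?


Scanning <item> elements for <category>books</category>:
Count: 0

ANSWER: 0


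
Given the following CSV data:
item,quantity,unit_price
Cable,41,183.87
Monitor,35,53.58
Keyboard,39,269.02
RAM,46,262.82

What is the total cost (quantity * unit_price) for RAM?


Row: RAM
quantity = 46
unit_price = 262.82
total = 46 * 262.82 = 12089.72

ANSWER: 12089.72


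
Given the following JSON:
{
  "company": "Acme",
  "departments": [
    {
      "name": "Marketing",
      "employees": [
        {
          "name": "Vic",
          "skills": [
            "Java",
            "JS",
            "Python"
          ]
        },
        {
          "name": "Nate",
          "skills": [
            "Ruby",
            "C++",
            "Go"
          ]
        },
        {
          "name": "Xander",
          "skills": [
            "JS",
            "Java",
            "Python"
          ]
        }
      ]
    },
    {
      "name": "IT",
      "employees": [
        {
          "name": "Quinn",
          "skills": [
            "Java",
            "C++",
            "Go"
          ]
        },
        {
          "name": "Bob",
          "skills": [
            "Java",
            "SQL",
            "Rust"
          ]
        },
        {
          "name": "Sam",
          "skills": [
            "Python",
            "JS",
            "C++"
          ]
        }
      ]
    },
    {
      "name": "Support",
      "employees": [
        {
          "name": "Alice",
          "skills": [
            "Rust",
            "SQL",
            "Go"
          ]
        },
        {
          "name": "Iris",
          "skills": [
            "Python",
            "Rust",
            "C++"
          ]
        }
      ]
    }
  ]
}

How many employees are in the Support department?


Path: departments[2].employees
Count: 2

ANSWER: 2


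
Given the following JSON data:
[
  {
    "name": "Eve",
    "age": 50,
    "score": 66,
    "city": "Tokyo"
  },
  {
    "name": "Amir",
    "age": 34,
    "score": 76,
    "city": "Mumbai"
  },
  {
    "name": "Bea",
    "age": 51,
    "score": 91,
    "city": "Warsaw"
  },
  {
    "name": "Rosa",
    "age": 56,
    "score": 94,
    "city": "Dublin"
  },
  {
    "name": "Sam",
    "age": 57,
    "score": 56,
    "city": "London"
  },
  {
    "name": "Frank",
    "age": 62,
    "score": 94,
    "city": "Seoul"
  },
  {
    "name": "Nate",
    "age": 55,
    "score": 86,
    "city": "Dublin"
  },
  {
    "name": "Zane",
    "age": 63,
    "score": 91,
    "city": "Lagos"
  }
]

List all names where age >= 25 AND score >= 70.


Checking both conditions:
  Eve (age=50, score=66) -> no
  Amir (age=34, score=76) -> YES
  Bea (age=51, score=91) -> YES
  Rosa (age=56, score=94) -> YES
  Sam (age=57, score=56) -> no
  Frank (age=62, score=94) -> YES
  Nate (age=55, score=86) -> YES
  Zane (age=63, score=91) -> YES


ANSWER: Amir, Bea, Rosa, Frank, Nate, Zane


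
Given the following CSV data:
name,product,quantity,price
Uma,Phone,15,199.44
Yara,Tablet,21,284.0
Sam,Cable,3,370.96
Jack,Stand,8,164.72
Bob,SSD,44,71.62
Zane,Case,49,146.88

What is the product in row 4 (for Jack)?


Row 4: Jack
Column 'product' = Stand

ANSWER: Stand


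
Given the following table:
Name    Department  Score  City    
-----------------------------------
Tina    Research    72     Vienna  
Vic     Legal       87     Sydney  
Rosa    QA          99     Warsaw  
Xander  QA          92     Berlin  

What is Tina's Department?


Row 1: Tina
Department = Research

ANSWER: Research


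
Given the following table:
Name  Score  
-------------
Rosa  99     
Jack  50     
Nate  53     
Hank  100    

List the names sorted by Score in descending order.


Sorting by Score (descending):
  Hank: 100
  Rosa: 99
  Nate: 53
  Jack: 50


ANSWER: Hank, Rosa, Nate, Jack


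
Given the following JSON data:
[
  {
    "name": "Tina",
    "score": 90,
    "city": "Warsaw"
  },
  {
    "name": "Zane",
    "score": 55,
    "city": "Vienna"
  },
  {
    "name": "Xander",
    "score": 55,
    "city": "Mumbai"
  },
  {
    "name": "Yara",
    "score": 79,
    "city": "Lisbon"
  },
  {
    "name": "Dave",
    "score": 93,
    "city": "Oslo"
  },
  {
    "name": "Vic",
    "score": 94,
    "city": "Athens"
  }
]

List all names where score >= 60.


Filtering records where score >= 60:
  Tina (score=90) -> YES
  Zane (score=55) -> no
  Xander (score=55) -> no
  Yara (score=79) -> YES
  Dave (score=93) -> YES
  Vic (score=94) -> YES


ANSWER: Tina, Yara, Dave, Vic


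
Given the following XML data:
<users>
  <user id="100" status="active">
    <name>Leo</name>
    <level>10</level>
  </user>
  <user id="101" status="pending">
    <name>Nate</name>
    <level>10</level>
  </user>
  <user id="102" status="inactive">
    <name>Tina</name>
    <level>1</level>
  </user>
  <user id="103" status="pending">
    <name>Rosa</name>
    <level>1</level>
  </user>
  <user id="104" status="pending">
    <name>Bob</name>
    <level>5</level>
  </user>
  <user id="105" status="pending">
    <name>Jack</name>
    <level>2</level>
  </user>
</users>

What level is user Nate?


Finding user: Nate
<level>10</level>

ANSWER: 10


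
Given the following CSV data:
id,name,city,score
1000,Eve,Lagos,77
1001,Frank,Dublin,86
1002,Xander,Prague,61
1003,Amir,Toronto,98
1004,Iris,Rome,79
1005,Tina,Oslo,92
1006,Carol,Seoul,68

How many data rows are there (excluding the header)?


Counting rows (excluding header):
Header: id,name,city,score
Data rows: 7

ANSWER: 7


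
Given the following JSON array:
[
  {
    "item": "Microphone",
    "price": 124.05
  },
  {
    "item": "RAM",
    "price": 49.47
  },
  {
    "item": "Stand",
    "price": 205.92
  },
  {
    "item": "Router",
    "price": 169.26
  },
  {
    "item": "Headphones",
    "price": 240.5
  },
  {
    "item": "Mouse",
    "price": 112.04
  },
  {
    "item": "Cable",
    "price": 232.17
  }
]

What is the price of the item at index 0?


Array index 0 -> Microphone
price = 124.05

ANSWER: 124.05


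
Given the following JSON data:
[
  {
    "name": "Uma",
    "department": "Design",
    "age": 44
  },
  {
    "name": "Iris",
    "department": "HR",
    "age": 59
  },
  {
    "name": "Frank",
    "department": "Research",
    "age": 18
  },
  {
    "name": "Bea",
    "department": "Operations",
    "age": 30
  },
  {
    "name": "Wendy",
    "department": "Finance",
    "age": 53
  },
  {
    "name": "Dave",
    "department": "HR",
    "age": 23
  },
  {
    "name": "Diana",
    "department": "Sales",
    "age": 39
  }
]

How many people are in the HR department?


Scanning records for department = HR
  Record 1: Iris
  Record 5: Dave
Count: 2

ANSWER: 2


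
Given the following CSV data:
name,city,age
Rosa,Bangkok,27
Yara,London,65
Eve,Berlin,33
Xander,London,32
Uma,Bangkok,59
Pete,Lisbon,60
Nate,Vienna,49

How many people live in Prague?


Scanning city column for 'Prague':
Total matches: 0

ANSWER: 0


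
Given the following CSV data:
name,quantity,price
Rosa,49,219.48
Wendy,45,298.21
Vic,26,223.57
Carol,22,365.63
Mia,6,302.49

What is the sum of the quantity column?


Values in 'quantity' column:
  Row 1: 49
  Row 2: 45
  Row 3: 26
  Row 4: 22
  Row 5: 6
Sum = 49 + 45 + 26 + 22 + 6 = 148

ANSWER: 148


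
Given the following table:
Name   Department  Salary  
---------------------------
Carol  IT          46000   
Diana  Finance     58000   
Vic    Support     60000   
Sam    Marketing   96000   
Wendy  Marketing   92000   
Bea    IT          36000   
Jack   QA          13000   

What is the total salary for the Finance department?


Finance department members:
  Diana: 58000
Total = 58000 = 58000

ANSWER: 58000


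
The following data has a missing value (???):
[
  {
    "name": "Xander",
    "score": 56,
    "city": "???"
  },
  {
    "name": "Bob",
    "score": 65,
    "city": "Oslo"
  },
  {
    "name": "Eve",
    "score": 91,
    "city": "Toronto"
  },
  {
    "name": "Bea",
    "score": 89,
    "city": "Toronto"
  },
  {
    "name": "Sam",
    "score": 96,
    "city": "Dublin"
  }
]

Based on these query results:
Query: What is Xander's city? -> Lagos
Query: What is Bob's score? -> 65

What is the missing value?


The missing value is Xander's city
From query: Xander's city = Lagos

ANSWER: Lagos


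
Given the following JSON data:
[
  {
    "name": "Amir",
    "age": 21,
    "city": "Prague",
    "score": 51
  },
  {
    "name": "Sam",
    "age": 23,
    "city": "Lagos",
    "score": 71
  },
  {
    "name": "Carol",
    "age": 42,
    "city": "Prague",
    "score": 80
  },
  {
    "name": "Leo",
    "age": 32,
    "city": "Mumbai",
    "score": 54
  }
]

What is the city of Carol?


Looking up record where name = Carol
Record index: 2
Field 'city' = Prague

ANSWER: Prague


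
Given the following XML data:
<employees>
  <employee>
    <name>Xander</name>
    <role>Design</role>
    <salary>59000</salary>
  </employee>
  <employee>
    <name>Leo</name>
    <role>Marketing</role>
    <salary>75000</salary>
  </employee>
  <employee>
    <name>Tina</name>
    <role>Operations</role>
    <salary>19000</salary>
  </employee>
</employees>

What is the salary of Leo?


Searching for <employee> with <name>Leo</name>
Found at position 2
<salary>75000</salary>

ANSWER: 75000


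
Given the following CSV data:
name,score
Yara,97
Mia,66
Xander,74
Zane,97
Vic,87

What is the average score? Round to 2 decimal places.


Scores: 97, 66, 74, 97, 87
Sum = 421
Count = 5
Average = 421 / 5 = 84.20

ANSWER: 84.20


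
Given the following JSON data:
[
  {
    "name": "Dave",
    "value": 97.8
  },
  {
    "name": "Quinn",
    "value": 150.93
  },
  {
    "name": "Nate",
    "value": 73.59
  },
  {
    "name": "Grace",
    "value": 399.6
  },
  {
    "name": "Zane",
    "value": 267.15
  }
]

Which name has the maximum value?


Comparing values:
  Dave: 97.8
  Quinn: 150.93
  Nate: 73.59
  Grace: 399.6
  Zane: 267.15
Maximum: Grace (399.6)

ANSWER: Grace


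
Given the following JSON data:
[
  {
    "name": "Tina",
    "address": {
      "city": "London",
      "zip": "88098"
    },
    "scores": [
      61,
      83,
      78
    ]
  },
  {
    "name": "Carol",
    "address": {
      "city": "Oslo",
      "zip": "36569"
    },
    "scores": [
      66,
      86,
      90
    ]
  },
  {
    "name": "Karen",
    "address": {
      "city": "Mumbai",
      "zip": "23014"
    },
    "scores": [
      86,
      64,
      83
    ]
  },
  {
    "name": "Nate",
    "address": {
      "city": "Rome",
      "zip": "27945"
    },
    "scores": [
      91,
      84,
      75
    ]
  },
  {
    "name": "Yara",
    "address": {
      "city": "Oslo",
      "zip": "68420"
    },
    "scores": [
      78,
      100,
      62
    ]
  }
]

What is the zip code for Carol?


Path: records[1].address.zip
Value: 36569

ANSWER: 36569


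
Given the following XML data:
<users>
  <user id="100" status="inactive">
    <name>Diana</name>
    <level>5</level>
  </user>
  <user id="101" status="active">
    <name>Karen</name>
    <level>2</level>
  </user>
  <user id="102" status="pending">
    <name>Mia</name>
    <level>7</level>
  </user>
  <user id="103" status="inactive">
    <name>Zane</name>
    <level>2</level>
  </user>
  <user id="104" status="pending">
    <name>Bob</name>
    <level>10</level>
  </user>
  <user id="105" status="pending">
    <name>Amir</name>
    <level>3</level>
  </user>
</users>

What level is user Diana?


Finding user: Diana
<level>5</level>

ANSWER: 5


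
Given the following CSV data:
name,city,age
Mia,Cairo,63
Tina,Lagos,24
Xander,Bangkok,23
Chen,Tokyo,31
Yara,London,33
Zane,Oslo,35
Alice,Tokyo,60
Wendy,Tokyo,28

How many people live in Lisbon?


Scanning city column for 'Lisbon':
Total matches: 0

ANSWER: 0


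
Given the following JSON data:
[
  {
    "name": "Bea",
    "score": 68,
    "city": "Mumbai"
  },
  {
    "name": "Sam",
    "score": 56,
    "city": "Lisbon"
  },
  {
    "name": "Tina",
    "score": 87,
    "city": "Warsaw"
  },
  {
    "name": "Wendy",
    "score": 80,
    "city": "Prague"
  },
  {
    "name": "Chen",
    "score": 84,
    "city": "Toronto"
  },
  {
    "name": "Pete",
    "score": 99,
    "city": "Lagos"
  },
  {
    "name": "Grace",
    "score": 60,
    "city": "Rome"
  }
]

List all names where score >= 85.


Filtering records where score >= 85:
  Bea (score=68) -> no
  Sam (score=56) -> no
  Tina (score=87) -> YES
  Wendy (score=80) -> no
  Chen (score=84) -> no
  Pete (score=99) -> YES
  Grace (score=60) -> no


ANSWER: Tina, Pete


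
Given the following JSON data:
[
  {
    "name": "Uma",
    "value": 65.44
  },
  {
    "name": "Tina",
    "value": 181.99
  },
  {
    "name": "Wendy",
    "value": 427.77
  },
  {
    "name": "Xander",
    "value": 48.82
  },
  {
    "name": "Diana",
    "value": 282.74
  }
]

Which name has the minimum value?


Comparing values:
  Uma: 65.44
  Tina: 181.99
  Wendy: 427.77
  Xander: 48.82
  Diana: 282.74
Minimum: Xander (48.82)

ANSWER: Xander


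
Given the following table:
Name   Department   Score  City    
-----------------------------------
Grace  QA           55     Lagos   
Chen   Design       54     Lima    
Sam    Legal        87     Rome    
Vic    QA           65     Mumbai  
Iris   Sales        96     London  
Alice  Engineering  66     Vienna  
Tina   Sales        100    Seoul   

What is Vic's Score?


Row 4: Vic
Score = 65

ANSWER: 65


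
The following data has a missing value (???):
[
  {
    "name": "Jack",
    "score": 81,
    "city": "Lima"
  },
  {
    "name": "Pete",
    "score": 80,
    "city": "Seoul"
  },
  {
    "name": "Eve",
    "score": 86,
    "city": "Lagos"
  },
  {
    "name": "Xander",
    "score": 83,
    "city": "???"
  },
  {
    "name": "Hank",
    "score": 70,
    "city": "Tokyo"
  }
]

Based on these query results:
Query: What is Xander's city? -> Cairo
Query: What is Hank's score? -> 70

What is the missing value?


The missing value is Xander's city
From query: Xander's city = Cairo

ANSWER: Cairo


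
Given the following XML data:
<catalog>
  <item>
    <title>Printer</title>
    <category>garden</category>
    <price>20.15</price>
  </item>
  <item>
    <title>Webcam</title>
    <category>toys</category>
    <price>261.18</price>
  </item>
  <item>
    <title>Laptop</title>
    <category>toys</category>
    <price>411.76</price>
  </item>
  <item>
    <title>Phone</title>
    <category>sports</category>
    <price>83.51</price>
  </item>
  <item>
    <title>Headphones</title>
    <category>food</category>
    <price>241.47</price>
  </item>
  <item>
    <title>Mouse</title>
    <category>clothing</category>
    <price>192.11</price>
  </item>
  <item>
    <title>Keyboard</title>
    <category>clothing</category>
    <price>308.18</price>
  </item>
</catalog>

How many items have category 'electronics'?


Scanning <item> elements for <category>electronics</category>:
Count: 0

ANSWER: 0


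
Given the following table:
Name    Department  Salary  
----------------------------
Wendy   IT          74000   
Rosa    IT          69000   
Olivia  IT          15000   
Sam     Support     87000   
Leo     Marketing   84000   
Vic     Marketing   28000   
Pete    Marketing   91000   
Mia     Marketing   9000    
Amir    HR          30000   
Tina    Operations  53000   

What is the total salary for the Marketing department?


Marketing department members:
  Leo: 84000
  Vic: 28000
  Pete: 91000
  Mia: 9000
Total = 84000 + 28000 + 91000 + 9000 = 212000

ANSWER: 212000


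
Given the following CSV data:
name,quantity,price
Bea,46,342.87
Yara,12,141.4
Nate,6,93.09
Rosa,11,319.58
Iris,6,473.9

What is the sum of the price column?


Values in 'price' column:
  Row 1: 342.87
  Row 2: 141.4
  Row 3: 93.09
  Row 4: 319.58
  Row 5: 473.9
Sum = 342.87 + 141.4 + 93.09 + 319.58 + 473.9 = 1370.84

ANSWER: 1370.84


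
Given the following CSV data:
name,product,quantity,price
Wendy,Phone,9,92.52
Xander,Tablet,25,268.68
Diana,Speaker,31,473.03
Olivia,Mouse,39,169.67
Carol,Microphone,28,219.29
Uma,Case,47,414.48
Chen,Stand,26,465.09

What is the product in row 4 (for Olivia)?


Row 4: Olivia
Column 'product' = Mouse

ANSWER: Mouse


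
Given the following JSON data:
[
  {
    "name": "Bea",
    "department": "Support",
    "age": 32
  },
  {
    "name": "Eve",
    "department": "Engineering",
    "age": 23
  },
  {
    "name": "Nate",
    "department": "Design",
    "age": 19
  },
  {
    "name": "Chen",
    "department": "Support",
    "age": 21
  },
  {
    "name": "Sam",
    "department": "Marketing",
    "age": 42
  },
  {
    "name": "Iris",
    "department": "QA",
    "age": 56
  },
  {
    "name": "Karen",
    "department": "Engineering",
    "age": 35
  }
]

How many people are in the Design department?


Scanning records for department = Design
  Record 2: Nate
Count: 1

ANSWER: 1


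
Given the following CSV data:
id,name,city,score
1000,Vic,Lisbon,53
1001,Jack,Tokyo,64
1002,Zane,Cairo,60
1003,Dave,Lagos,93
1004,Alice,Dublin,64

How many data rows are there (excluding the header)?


Counting rows (excluding header):
Header: id,name,city,score
Data rows: 5

ANSWER: 5


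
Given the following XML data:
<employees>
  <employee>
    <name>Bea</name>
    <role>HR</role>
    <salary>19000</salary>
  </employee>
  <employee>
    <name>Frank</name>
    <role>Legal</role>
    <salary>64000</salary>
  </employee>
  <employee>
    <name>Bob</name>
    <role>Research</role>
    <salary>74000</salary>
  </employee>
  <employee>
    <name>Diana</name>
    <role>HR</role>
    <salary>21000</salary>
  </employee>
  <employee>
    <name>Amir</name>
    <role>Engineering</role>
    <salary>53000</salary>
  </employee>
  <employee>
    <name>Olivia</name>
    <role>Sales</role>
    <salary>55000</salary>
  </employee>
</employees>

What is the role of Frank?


Searching for <employee> with <name>Frank</name>
Found at position 2
<role>Legal</role>

ANSWER: Legal


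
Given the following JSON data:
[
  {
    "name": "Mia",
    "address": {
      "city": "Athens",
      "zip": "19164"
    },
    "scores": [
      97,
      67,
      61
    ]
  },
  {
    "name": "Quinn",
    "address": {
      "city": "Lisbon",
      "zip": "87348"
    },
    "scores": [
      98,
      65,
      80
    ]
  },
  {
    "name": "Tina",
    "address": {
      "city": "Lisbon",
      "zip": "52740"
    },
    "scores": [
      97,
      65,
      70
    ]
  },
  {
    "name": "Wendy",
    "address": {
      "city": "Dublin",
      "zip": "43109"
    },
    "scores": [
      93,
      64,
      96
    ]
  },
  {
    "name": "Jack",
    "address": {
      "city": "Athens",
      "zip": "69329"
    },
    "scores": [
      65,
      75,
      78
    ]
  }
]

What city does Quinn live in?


Path: records[1].address.city
Value: Lisbon

ANSWER: Lisbon


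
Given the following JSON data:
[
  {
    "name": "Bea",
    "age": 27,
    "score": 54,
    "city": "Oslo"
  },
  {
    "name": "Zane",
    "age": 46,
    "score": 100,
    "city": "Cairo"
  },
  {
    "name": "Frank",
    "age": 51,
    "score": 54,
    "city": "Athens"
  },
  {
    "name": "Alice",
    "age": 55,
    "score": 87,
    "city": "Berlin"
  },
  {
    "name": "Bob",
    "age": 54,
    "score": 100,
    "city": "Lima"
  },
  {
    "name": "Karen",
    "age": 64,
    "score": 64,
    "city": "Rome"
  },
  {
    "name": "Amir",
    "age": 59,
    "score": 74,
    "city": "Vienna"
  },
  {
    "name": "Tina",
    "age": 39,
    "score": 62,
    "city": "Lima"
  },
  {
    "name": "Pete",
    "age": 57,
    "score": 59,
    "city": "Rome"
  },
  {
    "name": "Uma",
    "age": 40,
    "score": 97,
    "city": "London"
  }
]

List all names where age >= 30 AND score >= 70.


Checking both conditions:
  Bea (age=27, score=54) -> no
  Zane (age=46, score=100) -> YES
  Frank (age=51, score=54) -> no
  Alice (age=55, score=87) -> YES
  Bob (age=54, score=100) -> YES
  Karen (age=64, score=64) -> no
  Amir (age=59, score=74) -> YES
  Tina (age=39, score=62) -> no
  Pete (age=57, score=59) -> no
  Uma (age=40, score=97) -> YES


ANSWER: Zane, Alice, Bob, Amir, Uma


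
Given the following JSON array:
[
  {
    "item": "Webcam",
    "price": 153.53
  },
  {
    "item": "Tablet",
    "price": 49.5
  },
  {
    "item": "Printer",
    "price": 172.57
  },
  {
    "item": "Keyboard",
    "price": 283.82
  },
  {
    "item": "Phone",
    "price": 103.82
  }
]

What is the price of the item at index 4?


Array index 4 -> Phone
price = 103.82

ANSWER: 103.82


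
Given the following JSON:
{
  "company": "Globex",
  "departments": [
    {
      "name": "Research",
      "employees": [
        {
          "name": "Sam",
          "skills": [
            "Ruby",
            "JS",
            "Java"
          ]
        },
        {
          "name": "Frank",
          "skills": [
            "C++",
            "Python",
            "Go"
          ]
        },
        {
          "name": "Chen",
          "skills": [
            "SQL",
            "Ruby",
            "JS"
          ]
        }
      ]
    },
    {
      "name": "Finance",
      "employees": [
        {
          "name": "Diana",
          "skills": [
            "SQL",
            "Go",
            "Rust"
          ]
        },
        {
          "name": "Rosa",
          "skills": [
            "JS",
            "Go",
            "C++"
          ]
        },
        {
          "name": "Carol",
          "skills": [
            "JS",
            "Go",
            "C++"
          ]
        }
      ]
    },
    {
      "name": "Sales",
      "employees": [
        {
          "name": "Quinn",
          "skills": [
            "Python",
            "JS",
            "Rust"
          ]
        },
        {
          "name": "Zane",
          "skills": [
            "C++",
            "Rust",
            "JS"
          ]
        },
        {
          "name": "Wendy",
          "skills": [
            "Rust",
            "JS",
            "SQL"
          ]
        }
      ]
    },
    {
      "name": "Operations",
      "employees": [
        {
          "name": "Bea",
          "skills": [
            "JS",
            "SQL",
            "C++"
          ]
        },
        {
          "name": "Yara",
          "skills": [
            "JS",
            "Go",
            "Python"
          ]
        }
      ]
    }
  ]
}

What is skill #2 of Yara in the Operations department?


Path: departments[3].employees[1].skills[1]
Value: Go

ANSWER: Go


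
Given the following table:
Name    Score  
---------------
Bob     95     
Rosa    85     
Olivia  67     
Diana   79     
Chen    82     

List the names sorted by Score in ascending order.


Sorting by Score (ascending):
  Olivia: 67
  Diana: 79
  Chen: 82
  Rosa: 85
  Bob: 95


ANSWER: Olivia, Diana, Chen, Rosa, Bob


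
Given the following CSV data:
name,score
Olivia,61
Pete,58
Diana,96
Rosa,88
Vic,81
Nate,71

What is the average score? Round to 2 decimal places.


Scores: 61, 58, 96, 88, 81, 71
Sum = 455
Count = 6
Average = 455 / 6 = 75.83

ANSWER: 75.83


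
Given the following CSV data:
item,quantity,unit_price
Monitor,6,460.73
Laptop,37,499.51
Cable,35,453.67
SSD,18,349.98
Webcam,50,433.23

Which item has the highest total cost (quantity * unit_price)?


Computing row totals:
  Monitor: 2764.38
  Laptop: 18481.87
  Cable: 15878.45
  SSD: 6299.64
  Webcam: 21661.5
Maximum: Webcam (21661.5)

ANSWER: Webcam


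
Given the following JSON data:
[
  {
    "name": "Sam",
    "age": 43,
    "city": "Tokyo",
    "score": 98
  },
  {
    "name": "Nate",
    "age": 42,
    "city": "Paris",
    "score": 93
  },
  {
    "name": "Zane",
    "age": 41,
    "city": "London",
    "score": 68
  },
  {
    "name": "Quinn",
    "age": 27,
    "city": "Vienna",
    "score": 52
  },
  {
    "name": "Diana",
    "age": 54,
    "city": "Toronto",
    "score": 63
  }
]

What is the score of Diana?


Looking up record where name = Diana
Record index: 4
Field 'score' = 63

ANSWER: 63


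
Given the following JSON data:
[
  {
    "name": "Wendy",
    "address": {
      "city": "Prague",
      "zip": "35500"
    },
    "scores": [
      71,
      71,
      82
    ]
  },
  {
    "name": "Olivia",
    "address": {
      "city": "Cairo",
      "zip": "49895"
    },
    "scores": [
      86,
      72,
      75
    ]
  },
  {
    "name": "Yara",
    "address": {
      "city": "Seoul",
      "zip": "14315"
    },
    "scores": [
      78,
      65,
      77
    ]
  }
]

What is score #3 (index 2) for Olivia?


Path: records[1].scores[2]
Value: 75

ANSWER: 75


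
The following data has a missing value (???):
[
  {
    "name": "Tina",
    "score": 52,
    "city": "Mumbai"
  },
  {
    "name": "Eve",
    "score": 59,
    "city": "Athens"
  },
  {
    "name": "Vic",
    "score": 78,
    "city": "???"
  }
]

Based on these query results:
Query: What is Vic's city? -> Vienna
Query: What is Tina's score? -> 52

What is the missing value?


The missing value is Vic's city
From query: Vic's city = Vienna

ANSWER: Vienna


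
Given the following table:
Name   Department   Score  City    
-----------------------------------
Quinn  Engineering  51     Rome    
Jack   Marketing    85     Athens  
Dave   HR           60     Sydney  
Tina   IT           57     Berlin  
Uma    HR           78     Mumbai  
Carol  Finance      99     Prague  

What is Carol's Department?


Row 6: Carol
Department = Finance

ANSWER: Finance


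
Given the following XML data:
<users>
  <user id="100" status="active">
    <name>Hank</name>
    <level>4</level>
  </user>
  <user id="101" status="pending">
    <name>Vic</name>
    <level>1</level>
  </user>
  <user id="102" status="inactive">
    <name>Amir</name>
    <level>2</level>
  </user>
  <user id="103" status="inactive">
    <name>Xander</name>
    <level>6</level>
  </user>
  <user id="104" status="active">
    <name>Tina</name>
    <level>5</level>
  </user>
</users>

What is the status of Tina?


Finding user with name = Tina
user id="104" status="active"

ANSWER: active


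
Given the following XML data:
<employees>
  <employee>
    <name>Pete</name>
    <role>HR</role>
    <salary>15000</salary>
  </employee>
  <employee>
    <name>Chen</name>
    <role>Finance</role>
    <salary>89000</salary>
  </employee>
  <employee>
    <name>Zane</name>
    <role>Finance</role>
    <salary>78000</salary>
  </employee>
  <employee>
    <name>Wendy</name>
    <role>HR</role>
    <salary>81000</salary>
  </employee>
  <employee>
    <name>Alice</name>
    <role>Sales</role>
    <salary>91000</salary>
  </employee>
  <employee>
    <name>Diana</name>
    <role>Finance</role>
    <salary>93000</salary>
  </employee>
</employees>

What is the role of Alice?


Searching for <employee> with <name>Alice</name>
Found at position 5
<role>Sales</role>

ANSWER: Sales


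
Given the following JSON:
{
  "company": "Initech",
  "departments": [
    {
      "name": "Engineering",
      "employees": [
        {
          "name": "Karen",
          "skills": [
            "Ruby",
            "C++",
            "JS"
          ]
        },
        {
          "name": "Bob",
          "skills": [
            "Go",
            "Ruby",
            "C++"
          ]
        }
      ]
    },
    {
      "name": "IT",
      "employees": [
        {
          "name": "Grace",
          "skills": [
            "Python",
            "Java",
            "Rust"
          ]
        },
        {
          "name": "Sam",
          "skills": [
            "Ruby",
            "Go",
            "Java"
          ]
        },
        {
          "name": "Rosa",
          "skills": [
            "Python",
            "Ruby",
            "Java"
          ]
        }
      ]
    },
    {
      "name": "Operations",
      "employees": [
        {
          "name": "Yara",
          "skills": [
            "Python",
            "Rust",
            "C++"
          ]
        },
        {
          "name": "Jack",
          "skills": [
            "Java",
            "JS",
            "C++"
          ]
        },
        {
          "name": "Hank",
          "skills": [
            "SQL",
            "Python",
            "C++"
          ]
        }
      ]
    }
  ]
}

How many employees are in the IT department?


Path: departments[1].employees
Count: 3

ANSWER: 3


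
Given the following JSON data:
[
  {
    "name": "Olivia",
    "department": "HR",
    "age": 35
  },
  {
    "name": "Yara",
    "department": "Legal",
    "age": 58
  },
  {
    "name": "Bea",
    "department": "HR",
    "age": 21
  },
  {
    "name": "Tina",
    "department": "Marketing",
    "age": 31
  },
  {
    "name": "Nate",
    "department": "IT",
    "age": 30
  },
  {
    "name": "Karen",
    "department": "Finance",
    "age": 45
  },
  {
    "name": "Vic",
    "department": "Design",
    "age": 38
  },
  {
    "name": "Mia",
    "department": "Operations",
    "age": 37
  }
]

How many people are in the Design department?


Scanning records for department = Design
  Record 6: Vic
Count: 1

ANSWER: 1


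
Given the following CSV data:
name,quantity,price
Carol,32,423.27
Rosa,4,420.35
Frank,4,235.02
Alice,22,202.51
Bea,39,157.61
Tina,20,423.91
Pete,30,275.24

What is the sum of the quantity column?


Values in 'quantity' column:
  Row 1: 32
  Row 2: 4
  Row 3: 4
  Row 4: 22
  Row 5: 39
  Row 6: 20
  Row 7: 30
Sum = 32 + 4 + 4 + 22 + 39 + 20 + 30 = 151

ANSWER: 151


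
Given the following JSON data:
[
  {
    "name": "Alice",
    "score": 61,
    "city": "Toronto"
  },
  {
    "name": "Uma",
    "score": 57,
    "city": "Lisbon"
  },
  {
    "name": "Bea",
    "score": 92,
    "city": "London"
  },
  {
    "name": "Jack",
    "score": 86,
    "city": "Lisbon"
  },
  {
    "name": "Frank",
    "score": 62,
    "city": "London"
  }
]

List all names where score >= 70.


Filtering records where score >= 70:
  Alice (score=61) -> no
  Uma (score=57) -> no
  Bea (score=92) -> YES
  Jack (score=86) -> YES
  Frank (score=62) -> no


ANSWER: Bea, Jack


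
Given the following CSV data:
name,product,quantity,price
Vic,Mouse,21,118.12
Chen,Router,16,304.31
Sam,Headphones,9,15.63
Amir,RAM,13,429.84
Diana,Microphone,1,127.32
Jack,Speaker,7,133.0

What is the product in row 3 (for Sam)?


Row 3: Sam
Column 'product' = Headphones

ANSWER: Headphones


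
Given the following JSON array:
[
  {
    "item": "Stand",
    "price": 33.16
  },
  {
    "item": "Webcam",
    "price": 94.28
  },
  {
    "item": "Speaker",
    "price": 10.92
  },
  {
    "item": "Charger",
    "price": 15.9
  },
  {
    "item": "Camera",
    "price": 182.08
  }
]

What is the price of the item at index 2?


Array index 2 -> Speaker
price = 10.92

ANSWER: 10.92


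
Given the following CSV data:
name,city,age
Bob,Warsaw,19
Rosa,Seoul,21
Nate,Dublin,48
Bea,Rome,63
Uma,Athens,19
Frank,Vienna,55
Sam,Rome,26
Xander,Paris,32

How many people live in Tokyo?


Scanning city column for 'Tokyo':
Total matches: 0

ANSWER: 0


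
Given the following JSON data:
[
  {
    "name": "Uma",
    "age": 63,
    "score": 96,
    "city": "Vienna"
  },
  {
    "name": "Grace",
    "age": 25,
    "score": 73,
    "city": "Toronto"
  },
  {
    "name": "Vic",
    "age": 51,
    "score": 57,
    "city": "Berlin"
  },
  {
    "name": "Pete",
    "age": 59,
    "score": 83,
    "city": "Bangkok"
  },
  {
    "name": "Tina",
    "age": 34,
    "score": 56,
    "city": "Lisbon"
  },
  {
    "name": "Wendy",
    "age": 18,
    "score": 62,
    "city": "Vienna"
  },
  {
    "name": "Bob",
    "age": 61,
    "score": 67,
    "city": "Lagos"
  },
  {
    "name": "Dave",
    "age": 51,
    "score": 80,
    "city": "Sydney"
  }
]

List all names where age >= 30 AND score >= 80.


Checking both conditions:
  Uma (age=63, score=96) -> YES
  Grace (age=25, score=73) -> no
  Vic (age=51, score=57) -> no
  Pete (age=59, score=83) -> YES
  Tina (age=34, score=56) -> no
  Wendy (age=18, score=62) -> no
  Bob (age=61, score=67) -> no
  Dave (age=51, score=80) -> YES


ANSWER: Uma, Pete, Dave


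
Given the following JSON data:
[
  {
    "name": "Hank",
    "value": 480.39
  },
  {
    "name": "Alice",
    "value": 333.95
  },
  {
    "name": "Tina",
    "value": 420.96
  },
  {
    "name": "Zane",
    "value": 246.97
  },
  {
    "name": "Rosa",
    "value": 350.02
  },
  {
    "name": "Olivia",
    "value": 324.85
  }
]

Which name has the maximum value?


Comparing values:
  Hank: 480.39
  Alice: 333.95
  Tina: 420.96
  Zane: 246.97
  Rosa: 350.02
  Olivia: 324.85
Maximum: Hank (480.39)

ANSWER: Hank


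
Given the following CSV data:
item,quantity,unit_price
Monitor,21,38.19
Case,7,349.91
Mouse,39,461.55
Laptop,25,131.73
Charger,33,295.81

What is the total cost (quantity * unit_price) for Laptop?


Row: Laptop
quantity = 25
unit_price = 131.73
total = 25 * 131.73 = 3293.25

ANSWER: 3293.25
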